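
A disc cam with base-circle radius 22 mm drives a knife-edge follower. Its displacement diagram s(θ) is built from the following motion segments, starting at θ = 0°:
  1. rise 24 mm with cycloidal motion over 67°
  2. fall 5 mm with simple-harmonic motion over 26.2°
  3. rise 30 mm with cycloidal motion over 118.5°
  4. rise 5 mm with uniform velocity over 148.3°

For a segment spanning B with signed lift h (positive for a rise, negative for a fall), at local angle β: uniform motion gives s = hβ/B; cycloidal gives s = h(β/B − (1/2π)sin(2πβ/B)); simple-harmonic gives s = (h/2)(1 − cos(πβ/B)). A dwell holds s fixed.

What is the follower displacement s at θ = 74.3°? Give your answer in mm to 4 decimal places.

seg 1 [0°–67°] cycloidal, h=24: full span → s += 24 → s = 24.0000
seg 2 [67°–93.2°] simple-harmonic, h=-5: θ=74.3° here. β=7.3, B=26.2. -5/2·(1 − cos(π·0.2786)) = -0.8981 → s = 23.1019

23.1019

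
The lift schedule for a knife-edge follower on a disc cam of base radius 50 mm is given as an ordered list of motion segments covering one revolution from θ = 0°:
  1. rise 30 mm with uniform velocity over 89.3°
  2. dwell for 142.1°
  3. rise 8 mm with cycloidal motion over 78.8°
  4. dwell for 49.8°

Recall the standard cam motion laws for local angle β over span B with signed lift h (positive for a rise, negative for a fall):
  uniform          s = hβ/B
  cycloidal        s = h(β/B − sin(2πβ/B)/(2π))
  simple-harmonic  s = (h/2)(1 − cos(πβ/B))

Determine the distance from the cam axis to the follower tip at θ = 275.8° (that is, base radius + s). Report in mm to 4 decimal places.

seg 1 [0°–89.3°] uniform, h=30: full span → s += 30 → s = 30.0000
seg 2 [89.3°–231.4°] dwell: s stays 30.0000
seg 3 [231.4°–310.2°] cycloidal, h=8: θ=275.8° here. β=44.4, B=78.8. 8·(0.5635 − sin(2π·0.5635)/(2π)) = 5.0019 → s = 35.0019
radial distance = base radius + s = 50 + 35.0019 = 85.0019

85.0019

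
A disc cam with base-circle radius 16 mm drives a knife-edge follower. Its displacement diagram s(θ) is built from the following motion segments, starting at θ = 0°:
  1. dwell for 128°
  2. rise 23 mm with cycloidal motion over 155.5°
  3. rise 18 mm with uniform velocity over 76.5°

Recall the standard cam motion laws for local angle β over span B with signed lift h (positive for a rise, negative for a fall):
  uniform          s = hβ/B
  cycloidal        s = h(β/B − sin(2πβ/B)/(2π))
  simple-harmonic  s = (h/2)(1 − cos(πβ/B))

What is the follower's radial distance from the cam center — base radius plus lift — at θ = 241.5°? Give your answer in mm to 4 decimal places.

seg 1 [0°–128°] dwell: s stays 0.0000
seg 2 [128°–283.5°] cycloidal, h=23: θ=241.5° here. β=113.5, B=155.5. 23·(0.7299 − sin(2π·0.7299)/(2π)) = 20.4192 → s = 20.4192
radial distance = base radius + s = 16 + 20.4192 = 36.4192

36.4192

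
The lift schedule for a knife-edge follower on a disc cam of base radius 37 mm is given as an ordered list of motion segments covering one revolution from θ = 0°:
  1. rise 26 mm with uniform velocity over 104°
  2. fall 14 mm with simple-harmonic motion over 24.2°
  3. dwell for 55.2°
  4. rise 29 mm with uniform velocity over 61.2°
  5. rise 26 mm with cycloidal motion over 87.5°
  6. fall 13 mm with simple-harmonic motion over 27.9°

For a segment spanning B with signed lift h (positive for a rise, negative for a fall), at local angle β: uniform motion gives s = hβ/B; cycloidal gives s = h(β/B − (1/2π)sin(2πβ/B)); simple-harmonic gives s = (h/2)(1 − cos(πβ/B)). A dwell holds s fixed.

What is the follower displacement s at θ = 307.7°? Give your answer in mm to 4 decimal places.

seg 1 [0°–104°] uniform, h=26: full span → s += 26 → s = 26.0000
seg 2 [104°–128.2°] simple-harmonic, h=-14: full span → s += -14 → s = 12.0000
seg 3 [128.2°–183.4°] dwell: s stays 12.0000
seg 4 [183.4°–244.6°] uniform, h=29: full span → s += 29 → s = 41.0000
seg 5 [244.6°–332.1°] cycloidal, h=26: θ=307.7° here. β=63.1, B=87.5. 26·(0.7211 − sin(2π·0.7211)/(2π)) = 22.8199 → s = 63.8199

63.8199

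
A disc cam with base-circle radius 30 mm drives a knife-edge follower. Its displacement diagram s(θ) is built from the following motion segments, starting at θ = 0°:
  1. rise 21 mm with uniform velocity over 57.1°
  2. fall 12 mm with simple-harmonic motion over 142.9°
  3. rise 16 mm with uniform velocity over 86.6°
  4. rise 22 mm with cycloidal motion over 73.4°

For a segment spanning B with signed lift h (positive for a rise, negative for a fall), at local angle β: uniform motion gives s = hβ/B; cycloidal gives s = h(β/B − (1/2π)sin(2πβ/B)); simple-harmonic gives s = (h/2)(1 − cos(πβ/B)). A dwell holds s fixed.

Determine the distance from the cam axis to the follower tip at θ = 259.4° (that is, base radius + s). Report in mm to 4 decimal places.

seg 1 [0°–57.1°] uniform, h=21: full span → s += 21 → s = 21.0000
seg 2 [57.1°–200°] simple-harmonic, h=-12: full span → s += -12 → s = 9.0000
seg 3 [200°–286.6°] uniform, h=16: θ=259.4° here. β=59.4, B=86.6. 16·59.4/86.6 = 10.9746 → s = 19.9746
radial distance = base radius + s = 30 + 19.9746 = 49.9746

49.9746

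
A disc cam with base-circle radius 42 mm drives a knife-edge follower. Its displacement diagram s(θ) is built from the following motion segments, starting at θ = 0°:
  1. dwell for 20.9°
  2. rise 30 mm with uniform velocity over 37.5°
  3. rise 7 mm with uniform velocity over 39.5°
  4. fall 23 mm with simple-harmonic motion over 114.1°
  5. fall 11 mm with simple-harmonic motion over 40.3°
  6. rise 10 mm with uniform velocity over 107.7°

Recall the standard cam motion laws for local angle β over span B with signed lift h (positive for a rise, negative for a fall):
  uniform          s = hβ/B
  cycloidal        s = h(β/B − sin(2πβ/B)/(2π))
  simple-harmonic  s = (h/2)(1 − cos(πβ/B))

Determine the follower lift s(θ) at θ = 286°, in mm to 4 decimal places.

seg 1 [0°–20.9°] dwell: s stays 0.0000
seg 2 [20.9°–58.4°] uniform, h=30: full span → s += 30 → s = 30.0000
seg 3 [58.4°–97.9°] uniform, h=7: full span → s += 7 → s = 37.0000
seg 4 [97.9°–212°] simple-harmonic, h=-23: full span → s += -23 → s = 14.0000
seg 5 [212°–252.3°] simple-harmonic, h=-11: full span → s += -11 → s = 3.0000
seg 6 [252.3°–360°] uniform, h=10: θ=286° here. β=33.7, B=107.7. 10·33.7/107.7 = 3.1291 → s = 6.1291

6.1291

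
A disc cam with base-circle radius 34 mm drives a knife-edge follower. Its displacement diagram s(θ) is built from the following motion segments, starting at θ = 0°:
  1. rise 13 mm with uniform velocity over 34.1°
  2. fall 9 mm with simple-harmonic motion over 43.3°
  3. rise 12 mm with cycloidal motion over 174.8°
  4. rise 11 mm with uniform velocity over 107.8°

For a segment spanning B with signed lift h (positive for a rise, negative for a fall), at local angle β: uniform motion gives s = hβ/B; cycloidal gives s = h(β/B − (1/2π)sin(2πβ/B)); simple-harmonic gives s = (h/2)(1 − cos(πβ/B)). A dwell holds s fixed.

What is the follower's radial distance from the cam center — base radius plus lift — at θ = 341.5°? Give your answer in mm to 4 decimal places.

seg 1 [0°–34.1°] uniform, h=13: full span → s += 13 → s = 13.0000
seg 2 [34.1°–77.4°] simple-harmonic, h=-9: full span → s += -9 → s = 4.0000
seg 3 [77.4°–252.2°] cycloidal, h=12: full span → s += 12 → s = 16.0000
seg 4 [252.2°–360°] uniform, h=11: θ=341.5° here. β=89.3, B=107.8. 11·89.3/107.8 = 9.1122 → s = 25.1122
radial distance = base radius + s = 34 + 25.1122 = 59.1122

59.1122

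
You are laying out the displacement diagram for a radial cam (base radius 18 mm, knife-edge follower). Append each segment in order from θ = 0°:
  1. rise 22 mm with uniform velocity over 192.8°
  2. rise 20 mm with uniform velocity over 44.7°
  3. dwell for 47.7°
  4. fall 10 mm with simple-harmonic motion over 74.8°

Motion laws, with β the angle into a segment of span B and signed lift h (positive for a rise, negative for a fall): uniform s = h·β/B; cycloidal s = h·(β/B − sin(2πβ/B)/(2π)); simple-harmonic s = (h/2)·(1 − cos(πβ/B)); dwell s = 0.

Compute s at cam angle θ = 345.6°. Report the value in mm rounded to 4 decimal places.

seg 1 [0°–192.8°] uniform, h=22: full span → s += 22 → s = 22.0000
seg 2 [192.8°–237.5°] uniform, h=20: full span → s += 20 → s = 42.0000
seg 3 [237.5°–285.2°] dwell: s stays 42.0000
seg 4 [285.2°–360°] simple-harmonic, h=-10: θ=345.6° here. β=60.4, B=74.8. -10/2·(1 − cos(π·0.8075)) = -9.1131 → s = 32.8869

32.8869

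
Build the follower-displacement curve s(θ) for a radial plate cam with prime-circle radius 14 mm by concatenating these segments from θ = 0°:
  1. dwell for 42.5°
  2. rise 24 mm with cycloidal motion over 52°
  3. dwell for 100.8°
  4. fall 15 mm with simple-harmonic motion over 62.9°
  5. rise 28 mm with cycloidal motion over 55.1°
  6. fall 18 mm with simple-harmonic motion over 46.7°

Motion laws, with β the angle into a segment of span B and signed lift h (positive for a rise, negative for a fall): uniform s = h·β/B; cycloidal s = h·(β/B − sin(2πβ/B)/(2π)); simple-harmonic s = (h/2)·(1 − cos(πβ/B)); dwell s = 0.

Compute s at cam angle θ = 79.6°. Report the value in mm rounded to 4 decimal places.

seg 1 [0°–42.5°] dwell: s stays 0.0000
seg 2 [42.5°–94.5°] cycloidal, h=24: θ=79.6° here. β=37.1, B=52. 24·(0.7135 − sin(2π·0.7135)/(2π)) = 20.8426 → s = 20.8426

20.8426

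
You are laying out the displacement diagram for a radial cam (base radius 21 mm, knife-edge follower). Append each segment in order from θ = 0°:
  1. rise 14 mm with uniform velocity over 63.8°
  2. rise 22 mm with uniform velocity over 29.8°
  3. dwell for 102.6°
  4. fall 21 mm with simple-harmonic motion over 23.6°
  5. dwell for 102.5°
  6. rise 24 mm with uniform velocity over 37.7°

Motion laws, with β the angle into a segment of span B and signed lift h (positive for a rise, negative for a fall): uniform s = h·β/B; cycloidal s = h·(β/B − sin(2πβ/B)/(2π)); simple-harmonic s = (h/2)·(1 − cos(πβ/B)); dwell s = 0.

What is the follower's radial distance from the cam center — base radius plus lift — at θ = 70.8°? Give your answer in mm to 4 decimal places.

seg 1 [0°–63.8°] uniform, h=14: full span → s += 14 → s = 14.0000
seg 2 [63.8°–93.6°] uniform, h=22: θ=70.8° here. β=7, B=29.8. 22·7/29.8 = 5.1678 → s = 19.1678
radial distance = base radius + s = 21 + 19.1678 = 40.1678

40.1678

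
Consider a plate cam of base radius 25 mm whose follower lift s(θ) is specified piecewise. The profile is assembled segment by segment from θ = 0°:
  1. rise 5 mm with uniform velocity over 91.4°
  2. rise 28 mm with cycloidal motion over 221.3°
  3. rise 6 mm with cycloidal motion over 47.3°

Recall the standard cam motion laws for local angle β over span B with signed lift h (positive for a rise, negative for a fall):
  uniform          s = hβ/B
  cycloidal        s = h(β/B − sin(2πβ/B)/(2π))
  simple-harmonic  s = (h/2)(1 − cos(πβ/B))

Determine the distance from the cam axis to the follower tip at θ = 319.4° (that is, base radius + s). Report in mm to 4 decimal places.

seg 1 [0°–91.4°] uniform, h=5: full span → s += 5 → s = 5.0000
seg 2 [91.4°–312.7°] cycloidal, h=28: full span → s += 28 → s = 33.0000
seg 3 [312.7°–360°] cycloidal, h=6: θ=319.4° here. β=6.7, B=47.3. 6·(0.1416 − sin(2π·0.1416)/(2π)) = 0.1078 → s = 33.1078
radial distance = base radius + s = 25 + 33.1078 = 58.1078

58.1078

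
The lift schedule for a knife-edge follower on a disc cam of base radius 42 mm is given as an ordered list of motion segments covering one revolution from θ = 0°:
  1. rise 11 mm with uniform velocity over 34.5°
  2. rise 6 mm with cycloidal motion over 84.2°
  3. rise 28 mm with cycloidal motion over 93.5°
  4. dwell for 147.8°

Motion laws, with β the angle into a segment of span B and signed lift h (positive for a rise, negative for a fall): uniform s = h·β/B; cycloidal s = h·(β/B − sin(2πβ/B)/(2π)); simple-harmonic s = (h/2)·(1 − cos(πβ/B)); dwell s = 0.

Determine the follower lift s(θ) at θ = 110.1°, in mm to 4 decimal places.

seg 1 [0°–34.5°] uniform, h=11: full span → s += 11 → s = 11.0000
seg 2 [34.5°–118.7°] cycloidal, h=6: θ=110.1° here. β=75.6, B=84.2. 6·(0.8979 − sin(2π·0.8979)/(2π)) = 5.9588 → s = 16.9588

16.9588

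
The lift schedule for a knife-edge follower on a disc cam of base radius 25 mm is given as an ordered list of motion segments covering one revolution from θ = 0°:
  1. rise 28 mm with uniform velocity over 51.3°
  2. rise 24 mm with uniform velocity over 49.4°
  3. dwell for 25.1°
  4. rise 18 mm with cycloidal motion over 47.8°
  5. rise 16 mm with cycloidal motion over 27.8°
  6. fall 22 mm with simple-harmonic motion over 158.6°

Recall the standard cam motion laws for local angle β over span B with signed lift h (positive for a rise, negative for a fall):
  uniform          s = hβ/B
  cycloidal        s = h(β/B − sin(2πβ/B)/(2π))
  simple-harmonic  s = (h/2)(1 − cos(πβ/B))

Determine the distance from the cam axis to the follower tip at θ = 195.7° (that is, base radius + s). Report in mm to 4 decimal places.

seg 1 [0°–51.3°] uniform, h=28: full span → s += 28 → s = 28.0000
seg 2 [51.3°–100.7°] uniform, h=24: full span → s += 24 → s = 52.0000
seg 3 [100.7°–125.8°] dwell: s stays 52.0000
seg 4 [125.8°–173.6°] cycloidal, h=18: full span → s += 18 → s = 70.0000
seg 5 [173.6°–201.4°] cycloidal, h=16: θ=195.7° here. β=22.1, B=27.8. 16·(0.7950 − sin(2π·0.7950)/(2π)) = 15.1650 → s = 85.1650
radial distance = base radius + s = 25 + 85.1650 = 110.1650

110.1650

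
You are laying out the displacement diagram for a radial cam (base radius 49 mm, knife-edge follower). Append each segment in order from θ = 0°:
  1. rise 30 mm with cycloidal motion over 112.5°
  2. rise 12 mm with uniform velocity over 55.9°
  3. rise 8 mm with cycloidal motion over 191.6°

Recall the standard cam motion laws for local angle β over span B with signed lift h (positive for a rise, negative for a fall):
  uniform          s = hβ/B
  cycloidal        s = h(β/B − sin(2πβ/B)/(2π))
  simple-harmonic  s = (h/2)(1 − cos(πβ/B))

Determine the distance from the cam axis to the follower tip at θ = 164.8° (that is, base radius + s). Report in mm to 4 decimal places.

seg 1 [0°–112.5°] cycloidal, h=30: full span → s += 30 → s = 30.0000
seg 2 [112.5°–168.4°] uniform, h=12: θ=164.8° here. β=52.3, B=55.9. 12·52.3/55.9 = 11.2272 → s = 41.2272
radial distance = base radius + s = 49 + 41.2272 = 90.2272

90.2272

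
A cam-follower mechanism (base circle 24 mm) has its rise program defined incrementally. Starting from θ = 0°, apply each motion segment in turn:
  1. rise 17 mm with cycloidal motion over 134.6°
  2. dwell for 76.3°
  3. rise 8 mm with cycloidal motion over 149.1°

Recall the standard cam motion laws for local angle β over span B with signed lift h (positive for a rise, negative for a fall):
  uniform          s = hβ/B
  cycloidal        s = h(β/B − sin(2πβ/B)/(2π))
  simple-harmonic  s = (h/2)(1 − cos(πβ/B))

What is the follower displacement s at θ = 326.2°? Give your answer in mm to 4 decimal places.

seg 1 [0°–134.6°] cycloidal, h=17: full span → s += 17 → s = 17.0000
seg 2 [134.6°–210.9°] dwell: s stays 17.0000
seg 3 [210.9°–360°] cycloidal, h=8: θ=326.2° here. β=115.3, B=149.1. 8·(0.7733 − sin(2π·0.7733)/(2π)) = 7.4461 → s = 24.4461

24.4461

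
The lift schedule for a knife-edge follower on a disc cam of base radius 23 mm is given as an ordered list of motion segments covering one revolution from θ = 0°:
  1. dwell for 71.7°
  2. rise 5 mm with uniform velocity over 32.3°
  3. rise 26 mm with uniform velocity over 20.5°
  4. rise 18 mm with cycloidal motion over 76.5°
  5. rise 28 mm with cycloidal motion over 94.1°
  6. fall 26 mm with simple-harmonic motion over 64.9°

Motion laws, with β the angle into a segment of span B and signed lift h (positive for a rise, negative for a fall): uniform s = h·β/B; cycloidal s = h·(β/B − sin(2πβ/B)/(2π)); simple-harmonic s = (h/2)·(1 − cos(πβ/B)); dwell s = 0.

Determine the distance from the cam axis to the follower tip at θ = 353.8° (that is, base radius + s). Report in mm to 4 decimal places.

seg 1 [0°–71.7°] dwell: s stays 0.0000
seg 2 [71.7°–104°] uniform, h=5: full span → s += 5 → s = 5.0000
seg 3 [104°–124.5°] uniform, h=26: full span → s += 26 → s = 31.0000
seg 4 [124.5°–201°] cycloidal, h=18: full span → s += 18 → s = 49.0000
seg 5 [201°–295.1°] cycloidal, h=28: full span → s += 28 → s = 77.0000
seg 6 [295.1°–360°] simple-harmonic, h=-26: θ=353.8° here. β=58.7, B=64.9. -26/2·(1 − cos(π·0.9045)) = -25.4189 → s = 51.5811
radial distance = base radius + s = 23 + 51.5811 = 74.5811

74.5811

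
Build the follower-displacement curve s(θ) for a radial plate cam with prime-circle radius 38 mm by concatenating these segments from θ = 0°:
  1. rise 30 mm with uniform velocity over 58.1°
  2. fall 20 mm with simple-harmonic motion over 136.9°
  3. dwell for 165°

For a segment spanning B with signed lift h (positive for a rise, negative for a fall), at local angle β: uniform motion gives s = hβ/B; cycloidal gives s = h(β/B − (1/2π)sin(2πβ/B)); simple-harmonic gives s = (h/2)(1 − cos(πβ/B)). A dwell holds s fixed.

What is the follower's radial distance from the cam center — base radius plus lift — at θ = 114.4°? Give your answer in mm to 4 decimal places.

seg 1 [0°–58.1°] uniform, h=30: full span → s += 30 → s = 30.0000
seg 2 [58.1°–195°] simple-harmonic, h=-20: θ=114.4° here. β=56.3, B=136.9. -20/2·(1 − cos(π·0.4112)) = -7.2478 → s = 22.7522
radial distance = base radius + s = 38 + 22.7522 = 60.7522

60.7522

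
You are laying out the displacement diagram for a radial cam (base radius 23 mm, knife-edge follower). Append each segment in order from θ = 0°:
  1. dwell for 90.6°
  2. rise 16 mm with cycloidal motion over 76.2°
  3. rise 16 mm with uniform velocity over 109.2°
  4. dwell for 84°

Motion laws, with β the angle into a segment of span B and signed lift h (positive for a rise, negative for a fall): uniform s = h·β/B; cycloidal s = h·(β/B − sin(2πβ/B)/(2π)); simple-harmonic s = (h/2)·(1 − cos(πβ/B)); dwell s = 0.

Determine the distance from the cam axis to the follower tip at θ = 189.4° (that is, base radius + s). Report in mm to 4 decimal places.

seg 1 [0°–90.6°] dwell: s stays 0.0000
seg 2 [90.6°–166.8°] cycloidal, h=16: full span → s += 16 → s = 16.0000
seg 3 [166.8°–276°] uniform, h=16: θ=189.4° here. β=22.6, B=109.2. 16·22.6/109.2 = 3.3114 → s = 19.3114
radial distance = base radius + s = 23 + 19.3114 = 42.3114

42.3114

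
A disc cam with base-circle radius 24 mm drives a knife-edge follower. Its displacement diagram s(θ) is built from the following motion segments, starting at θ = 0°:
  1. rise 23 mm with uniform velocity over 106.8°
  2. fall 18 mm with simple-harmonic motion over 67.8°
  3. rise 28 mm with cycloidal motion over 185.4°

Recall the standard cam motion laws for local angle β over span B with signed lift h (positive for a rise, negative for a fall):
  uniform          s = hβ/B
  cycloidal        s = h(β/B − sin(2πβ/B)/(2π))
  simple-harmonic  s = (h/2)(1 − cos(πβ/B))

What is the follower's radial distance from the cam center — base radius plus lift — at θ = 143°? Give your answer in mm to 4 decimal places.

seg 1 [0°–106.8°] uniform, h=23: full span → s += 23 → s = 23.0000
seg 2 [106.8°–174.6°] simple-harmonic, h=-18: θ=143° here. β=36.2, B=67.8. -18/2·(1 − cos(π·0.5339)) = -9.9573 → s = 13.0427
radial distance = base radius + s = 24 + 13.0427 = 37.0427

37.0427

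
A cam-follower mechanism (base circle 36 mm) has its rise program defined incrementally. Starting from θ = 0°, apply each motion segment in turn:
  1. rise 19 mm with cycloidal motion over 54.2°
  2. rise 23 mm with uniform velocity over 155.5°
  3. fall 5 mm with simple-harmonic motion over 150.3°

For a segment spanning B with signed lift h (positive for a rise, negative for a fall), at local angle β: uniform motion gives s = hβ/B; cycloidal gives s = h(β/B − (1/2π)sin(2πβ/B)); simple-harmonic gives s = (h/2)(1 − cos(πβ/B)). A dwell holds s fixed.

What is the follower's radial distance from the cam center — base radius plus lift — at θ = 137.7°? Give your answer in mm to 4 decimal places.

seg 1 [0°–54.2°] cycloidal, h=19: full span → s += 19 → s = 19.0000
seg 2 [54.2°–209.7°] uniform, h=23: θ=137.7° here. β=83.5, B=155.5. 23·83.5/155.5 = 12.3505 → s = 31.3505
radial distance = base radius + s = 36 + 31.3505 = 67.3505

67.3505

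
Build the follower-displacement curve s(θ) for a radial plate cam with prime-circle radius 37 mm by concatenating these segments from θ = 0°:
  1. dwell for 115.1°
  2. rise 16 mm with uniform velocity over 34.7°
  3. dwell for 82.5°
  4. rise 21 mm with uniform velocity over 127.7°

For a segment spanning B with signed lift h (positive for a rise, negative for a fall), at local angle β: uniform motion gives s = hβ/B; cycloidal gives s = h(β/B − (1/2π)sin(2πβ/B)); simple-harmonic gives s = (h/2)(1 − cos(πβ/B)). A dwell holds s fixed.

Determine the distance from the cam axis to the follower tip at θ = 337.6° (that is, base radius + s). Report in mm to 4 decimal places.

seg 1 [0°–115.1°] dwell: s stays 0.0000
seg 2 [115.1°–149.8°] uniform, h=16: full span → s += 16 → s = 16.0000
seg 3 [149.8°–232.3°] dwell: s stays 16.0000
seg 4 [232.3°–360°] uniform, h=21: θ=337.6° here. β=105.3, B=127.7. 21·105.3/127.7 = 17.3164 → s = 33.3164
radial distance = base radius + s = 37 + 33.3164 = 70.3164

70.3164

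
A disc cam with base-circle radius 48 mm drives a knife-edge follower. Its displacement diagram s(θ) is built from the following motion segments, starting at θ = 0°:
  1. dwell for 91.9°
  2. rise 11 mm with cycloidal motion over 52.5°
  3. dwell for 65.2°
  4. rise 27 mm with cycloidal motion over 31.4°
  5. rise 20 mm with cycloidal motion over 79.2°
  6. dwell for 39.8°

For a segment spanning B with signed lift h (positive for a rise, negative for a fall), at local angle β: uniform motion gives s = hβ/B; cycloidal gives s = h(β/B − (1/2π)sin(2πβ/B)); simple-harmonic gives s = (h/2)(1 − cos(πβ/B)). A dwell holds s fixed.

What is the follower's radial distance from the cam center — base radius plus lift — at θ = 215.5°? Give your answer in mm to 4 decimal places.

seg 1 [0°–91.9°] dwell: s stays 0.0000
seg 2 [91.9°–144.4°] cycloidal, h=11: full span → s += 11 → s = 11.0000
seg 3 [144.4°–209.6°] dwell: s stays 11.0000
seg 4 [209.6°–241°] cycloidal, h=27: θ=215.5° here. β=5.9, B=31.4. 27·(0.1879 − sin(2π·0.1879)/(2π)) = 1.0991 → s = 12.0991
radial distance = base radius + s = 48 + 12.0991 = 60.0991

60.0991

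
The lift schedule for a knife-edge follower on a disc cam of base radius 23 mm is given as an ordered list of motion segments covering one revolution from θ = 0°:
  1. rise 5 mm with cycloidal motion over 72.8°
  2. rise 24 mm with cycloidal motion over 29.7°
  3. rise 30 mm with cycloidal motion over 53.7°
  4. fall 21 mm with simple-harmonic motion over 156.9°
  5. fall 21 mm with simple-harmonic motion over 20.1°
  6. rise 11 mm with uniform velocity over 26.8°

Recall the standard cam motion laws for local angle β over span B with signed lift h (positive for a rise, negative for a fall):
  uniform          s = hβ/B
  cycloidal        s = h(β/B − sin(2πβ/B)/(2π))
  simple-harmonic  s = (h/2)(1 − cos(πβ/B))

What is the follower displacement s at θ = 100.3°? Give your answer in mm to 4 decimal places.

seg 1 [0°–72.8°] cycloidal, h=5: full span → s += 5 → s = 5.0000
seg 2 [72.8°–102.5°] cycloidal, h=24: θ=100.3° here. β=27.5, B=29.7. 24·(0.9259 − sin(2π·0.9259)/(2π)) = 23.9365 → s = 28.9365

28.9365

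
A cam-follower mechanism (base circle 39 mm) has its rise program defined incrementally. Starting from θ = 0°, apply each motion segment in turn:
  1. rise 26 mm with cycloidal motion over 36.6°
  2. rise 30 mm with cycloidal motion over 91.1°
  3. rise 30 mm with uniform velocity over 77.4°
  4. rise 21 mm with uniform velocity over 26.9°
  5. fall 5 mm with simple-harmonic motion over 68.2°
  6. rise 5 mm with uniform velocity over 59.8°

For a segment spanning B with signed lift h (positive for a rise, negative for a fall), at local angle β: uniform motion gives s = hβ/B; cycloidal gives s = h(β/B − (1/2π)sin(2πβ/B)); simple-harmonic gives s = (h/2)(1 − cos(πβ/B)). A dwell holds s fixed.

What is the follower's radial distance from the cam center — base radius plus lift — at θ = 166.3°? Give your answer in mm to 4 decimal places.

seg 1 [0°–36.6°] cycloidal, h=26: full span → s += 26 → s = 26.0000
seg 2 [36.6°–127.7°] cycloidal, h=30: full span → s += 30 → s = 56.0000
seg 3 [127.7°–205.1°] uniform, h=30: θ=166.3° here. β=38.6, B=77.4. 30·38.6/77.4 = 14.9612 → s = 70.9612
radial distance = base radius + s = 39 + 70.9612 = 109.9612

109.9612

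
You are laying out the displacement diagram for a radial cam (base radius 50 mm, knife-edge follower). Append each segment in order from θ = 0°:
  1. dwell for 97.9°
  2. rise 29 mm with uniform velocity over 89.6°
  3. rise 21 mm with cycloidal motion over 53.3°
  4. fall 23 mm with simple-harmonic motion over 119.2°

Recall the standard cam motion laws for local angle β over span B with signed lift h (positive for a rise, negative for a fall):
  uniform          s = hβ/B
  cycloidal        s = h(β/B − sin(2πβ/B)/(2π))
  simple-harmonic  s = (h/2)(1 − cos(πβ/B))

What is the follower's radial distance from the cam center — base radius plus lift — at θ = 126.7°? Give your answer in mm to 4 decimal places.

seg 1 [0°–97.9°] dwell: s stays 0.0000
seg 2 [97.9°–187.5°] uniform, h=29: θ=126.7° here. β=28.8, B=89.6. 29·28.8/89.6 = 9.3214 → s = 9.3214
radial distance = base radius + s = 50 + 9.3214 = 59.3214

59.3214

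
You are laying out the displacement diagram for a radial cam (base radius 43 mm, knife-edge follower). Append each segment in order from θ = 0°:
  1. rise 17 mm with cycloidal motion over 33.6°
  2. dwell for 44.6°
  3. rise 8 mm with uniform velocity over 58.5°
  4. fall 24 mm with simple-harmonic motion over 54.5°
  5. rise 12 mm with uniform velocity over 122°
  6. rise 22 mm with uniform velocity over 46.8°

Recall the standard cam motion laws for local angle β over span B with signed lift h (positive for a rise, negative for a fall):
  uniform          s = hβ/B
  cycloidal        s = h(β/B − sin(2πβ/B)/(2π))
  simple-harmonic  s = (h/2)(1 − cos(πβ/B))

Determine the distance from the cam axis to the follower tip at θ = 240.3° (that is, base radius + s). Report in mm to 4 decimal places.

seg 1 [0°–33.6°] cycloidal, h=17: full span → s += 17 → s = 17.0000
seg 2 [33.6°–78.2°] dwell: s stays 17.0000
seg 3 [78.2°–136.7°] uniform, h=8: full span → s += 8 → s = 25.0000
seg 4 [136.7°–191.2°] simple-harmonic, h=-24: full span → s += -24 → s = 1.0000
seg 5 [191.2°–313.2°] uniform, h=12: θ=240.3° here. β=49.1, B=122. 12·49.1/122 = 4.8295 → s = 5.8295
radial distance = base radius + s = 43 + 5.8295 = 48.8295

48.8295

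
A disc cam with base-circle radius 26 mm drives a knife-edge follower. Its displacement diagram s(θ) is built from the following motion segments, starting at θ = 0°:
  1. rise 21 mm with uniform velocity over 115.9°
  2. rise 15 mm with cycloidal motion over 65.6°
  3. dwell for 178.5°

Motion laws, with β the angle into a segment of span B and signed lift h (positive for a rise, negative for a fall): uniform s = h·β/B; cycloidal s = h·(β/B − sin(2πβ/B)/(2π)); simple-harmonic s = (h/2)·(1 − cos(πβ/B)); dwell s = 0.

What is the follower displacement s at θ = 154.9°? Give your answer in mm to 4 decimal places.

seg 1 [0°–115.9°] uniform, h=21: full span → s += 21 → s = 21.0000
seg 2 [115.9°–181.5°] cycloidal, h=15: θ=154.9° here. β=39, B=65.6. 15·(0.5945 − sin(2π·0.5945)/(2π)) = 10.2535 → s = 31.2535

31.2535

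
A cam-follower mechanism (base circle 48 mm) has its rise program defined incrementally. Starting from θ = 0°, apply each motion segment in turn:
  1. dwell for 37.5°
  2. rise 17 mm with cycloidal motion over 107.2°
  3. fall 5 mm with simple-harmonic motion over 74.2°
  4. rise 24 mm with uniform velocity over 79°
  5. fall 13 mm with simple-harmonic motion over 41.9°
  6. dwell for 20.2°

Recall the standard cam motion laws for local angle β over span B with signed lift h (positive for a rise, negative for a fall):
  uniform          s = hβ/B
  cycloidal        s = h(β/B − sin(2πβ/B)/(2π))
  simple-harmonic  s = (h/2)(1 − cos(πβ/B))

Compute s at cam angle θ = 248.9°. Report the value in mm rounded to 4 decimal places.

seg 1 [0°–37.5°] dwell: s stays 0.0000
seg 2 [37.5°–144.7°] cycloidal, h=17: full span → s += 17 → s = 17.0000
seg 3 [144.7°–218.9°] simple-harmonic, h=-5: full span → s += -5 → s = 12.0000
seg 4 [218.9°–297.9°] uniform, h=24: θ=248.9° here. β=30, B=79. 24·30/79 = 9.1139 → s = 21.1139

21.1139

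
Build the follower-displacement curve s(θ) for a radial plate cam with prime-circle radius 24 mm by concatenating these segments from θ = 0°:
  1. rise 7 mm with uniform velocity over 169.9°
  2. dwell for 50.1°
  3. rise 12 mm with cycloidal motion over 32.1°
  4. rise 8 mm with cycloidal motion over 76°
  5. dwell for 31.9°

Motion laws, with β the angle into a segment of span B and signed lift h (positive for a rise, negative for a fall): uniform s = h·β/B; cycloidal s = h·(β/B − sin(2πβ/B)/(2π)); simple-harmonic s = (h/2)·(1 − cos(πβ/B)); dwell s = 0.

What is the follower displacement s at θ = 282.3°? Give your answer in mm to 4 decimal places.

seg 1 [0°–169.9°] uniform, h=7: full span → s += 7 → s = 7.0000
seg 2 [169.9°–220°] dwell: s stays 7.0000
seg 3 [220°–252.1°] cycloidal, h=12: full span → s += 12 → s = 19.0000
seg 4 [252.1°–328.1°] cycloidal, h=8: θ=282.3° here. β=30.2, B=76. 8·(0.3974 − sin(2π·0.3974)/(2π)) = 2.4136 → s = 21.4136

21.4136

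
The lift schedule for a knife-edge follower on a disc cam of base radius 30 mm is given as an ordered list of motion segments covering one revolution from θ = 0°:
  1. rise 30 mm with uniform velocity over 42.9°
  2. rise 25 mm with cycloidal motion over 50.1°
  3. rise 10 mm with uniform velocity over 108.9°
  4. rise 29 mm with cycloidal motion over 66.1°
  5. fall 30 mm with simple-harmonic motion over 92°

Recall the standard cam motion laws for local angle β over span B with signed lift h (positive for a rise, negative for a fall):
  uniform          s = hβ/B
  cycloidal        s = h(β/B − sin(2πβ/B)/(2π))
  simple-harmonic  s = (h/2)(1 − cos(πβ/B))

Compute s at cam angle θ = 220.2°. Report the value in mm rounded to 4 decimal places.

seg 1 [0°–42.9°] uniform, h=30: full span → s += 30 → s = 30.0000
seg 2 [42.9°–93°] cycloidal, h=25: full span → s += 25 → s = 55.0000
seg 3 [93°–201.9°] uniform, h=10: full span → s += 10 → s = 65.0000
seg 4 [201.9°–268°] cycloidal, h=29: θ=220.2° here. β=18.3, B=66.1. 29·(0.2769 − sin(2π·0.2769)/(2π)) = 3.4788 → s = 68.4788

68.4788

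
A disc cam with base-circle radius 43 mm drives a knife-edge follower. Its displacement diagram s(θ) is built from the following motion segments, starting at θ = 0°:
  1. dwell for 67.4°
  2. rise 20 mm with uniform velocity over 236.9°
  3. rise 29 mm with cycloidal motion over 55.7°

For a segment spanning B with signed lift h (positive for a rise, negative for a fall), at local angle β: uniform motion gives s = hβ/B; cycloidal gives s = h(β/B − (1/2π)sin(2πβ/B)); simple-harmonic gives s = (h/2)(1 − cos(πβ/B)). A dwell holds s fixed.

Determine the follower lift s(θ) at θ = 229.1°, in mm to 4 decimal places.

seg 1 [0°–67.4°] dwell: s stays 0.0000
seg 2 [67.4°–304.3°] uniform, h=20: θ=229.1° here. β=161.7, B=236.9. 20·161.7/236.9 = 13.6513 → s = 13.6513

13.6513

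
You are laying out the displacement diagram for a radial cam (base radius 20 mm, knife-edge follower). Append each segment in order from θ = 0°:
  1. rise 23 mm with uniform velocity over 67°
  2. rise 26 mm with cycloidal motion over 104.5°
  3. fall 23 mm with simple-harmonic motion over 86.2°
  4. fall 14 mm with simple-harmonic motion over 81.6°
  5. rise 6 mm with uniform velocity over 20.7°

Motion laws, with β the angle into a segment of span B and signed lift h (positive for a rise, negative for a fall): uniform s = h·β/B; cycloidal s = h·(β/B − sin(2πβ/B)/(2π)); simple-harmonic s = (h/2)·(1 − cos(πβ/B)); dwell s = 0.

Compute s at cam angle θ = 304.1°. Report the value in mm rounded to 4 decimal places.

seg 1 [0°–67°] uniform, h=23: full span → s += 23 → s = 23.0000
seg 2 [67°–171.5°] cycloidal, h=26: full span → s += 26 → s = 49.0000
seg 3 [171.5°–257.7°] simple-harmonic, h=-23: full span → s += -23 → s = 26.0000
seg 4 [257.7°–339.3°] simple-harmonic, h=-14: θ=304.1° here. β=46.4, B=81.6. -14/2·(1 − cos(π·0.5686)) = -8.4975 → s = 17.5025

17.5025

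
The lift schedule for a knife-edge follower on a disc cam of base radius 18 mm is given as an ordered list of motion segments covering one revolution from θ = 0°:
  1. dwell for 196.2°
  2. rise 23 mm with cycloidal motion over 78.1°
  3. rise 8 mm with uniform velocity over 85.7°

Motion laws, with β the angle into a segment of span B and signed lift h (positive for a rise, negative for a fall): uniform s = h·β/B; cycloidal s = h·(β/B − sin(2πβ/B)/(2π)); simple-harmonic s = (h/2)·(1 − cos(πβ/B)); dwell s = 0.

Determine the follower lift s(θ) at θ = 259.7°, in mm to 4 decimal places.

seg 1 [0°–196.2°] dwell: s stays 0.0000
seg 2 [196.2°–274.3°] cycloidal, h=23: θ=259.7° here. β=63.5, B=78.1. 23·(0.8131 − sin(2π·0.8131)/(2π)) = 22.0774 → s = 22.0774

22.0774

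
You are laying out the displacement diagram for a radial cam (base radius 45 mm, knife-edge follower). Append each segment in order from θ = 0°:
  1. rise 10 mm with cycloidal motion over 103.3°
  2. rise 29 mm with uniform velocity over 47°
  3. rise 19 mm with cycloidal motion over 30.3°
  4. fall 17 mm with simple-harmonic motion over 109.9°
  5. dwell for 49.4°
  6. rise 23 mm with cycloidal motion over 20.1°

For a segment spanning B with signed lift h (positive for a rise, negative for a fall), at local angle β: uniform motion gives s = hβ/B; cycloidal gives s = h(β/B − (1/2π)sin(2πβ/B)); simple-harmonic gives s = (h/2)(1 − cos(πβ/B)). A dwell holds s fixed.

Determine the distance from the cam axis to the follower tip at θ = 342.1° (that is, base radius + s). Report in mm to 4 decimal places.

seg 1 [0°–103.3°] cycloidal, h=10: full span → s += 10 → s = 10.0000
seg 2 [103.3°–150.3°] uniform, h=29: full span → s += 29 → s = 39.0000
seg 3 [150.3°–180.6°] cycloidal, h=19: full span → s += 19 → s = 58.0000
seg 4 [180.6°–290.5°] simple-harmonic, h=-17: full span → s += -17 → s = 41.0000
seg 5 [290.5°–339.9°] dwell: s stays 41.0000
seg 6 [339.9°–360°] cycloidal, h=23: θ=342.1° here. β=2.2, B=20.1. 23·(0.1095 − sin(2π·0.1095)/(2π)) = 0.1938 → s = 41.1938
radial distance = base radius + s = 45 + 41.1938 = 86.1938

86.1938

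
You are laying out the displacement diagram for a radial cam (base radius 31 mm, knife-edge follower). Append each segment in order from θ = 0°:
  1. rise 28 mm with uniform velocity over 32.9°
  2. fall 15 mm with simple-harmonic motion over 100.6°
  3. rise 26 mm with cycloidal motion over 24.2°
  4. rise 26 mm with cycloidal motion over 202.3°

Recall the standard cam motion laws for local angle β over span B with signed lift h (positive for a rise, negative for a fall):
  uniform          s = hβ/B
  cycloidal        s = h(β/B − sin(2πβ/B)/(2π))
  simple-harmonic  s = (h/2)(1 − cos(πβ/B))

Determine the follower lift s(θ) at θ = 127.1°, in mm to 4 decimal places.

seg 1 [0°–32.9°] uniform, h=28: full span → s += 28 → s = 28.0000
seg 2 [32.9°–133.5°] simple-harmonic, h=-15: θ=127.1° here. β=94.2, B=100.6. -15/2·(1 − cos(π·0.9364)) = -14.8507 → s = 13.1493

13.1493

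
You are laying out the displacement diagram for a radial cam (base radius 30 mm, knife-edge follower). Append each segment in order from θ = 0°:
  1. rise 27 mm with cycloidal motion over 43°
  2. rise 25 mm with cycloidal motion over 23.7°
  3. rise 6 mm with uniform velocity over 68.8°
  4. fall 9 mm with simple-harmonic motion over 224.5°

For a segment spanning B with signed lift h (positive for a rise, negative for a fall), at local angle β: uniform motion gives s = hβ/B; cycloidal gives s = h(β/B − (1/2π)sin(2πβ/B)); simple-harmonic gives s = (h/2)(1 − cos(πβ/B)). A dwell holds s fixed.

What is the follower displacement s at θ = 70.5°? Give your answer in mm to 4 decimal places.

seg 1 [0°–43°] cycloidal, h=27: full span → s += 27 → s = 27.0000
seg 2 [43°–66.7°] cycloidal, h=25: full span → s += 25 → s = 52.0000
seg 3 [66.7°–135.5°] uniform, h=6: θ=70.5° here. β=3.8, B=68.8. 6·3.8/68.8 = 0.3314 → s = 52.3314

52.3314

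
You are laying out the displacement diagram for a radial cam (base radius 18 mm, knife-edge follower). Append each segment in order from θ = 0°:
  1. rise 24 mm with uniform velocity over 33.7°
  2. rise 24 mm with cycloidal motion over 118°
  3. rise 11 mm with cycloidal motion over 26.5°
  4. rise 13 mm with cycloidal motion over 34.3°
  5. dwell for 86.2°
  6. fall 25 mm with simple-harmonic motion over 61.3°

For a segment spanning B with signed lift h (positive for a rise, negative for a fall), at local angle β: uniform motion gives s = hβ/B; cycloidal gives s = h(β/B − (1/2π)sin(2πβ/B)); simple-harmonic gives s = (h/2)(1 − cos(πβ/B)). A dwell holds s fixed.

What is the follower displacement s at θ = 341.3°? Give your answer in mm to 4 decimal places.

seg 1 [0°–33.7°] uniform, h=24: full span → s += 24 → s = 24.0000
seg 2 [33.7°–151.7°] cycloidal, h=24: full span → s += 24 → s = 48.0000
seg 3 [151.7°–178.2°] cycloidal, h=11: full span → s += 11 → s = 59.0000
seg 4 [178.2°–212.5°] cycloidal, h=13: full span → s += 13 → s = 72.0000
seg 5 [212.5°–298.7°] dwell: s stays 72.0000
seg 6 [298.7°–360°] simple-harmonic, h=-25: θ=341.3° here. β=42.6, B=61.3. -25/2·(1 − cos(π·0.6949)) = -19.6857 → s = 52.3143

52.3143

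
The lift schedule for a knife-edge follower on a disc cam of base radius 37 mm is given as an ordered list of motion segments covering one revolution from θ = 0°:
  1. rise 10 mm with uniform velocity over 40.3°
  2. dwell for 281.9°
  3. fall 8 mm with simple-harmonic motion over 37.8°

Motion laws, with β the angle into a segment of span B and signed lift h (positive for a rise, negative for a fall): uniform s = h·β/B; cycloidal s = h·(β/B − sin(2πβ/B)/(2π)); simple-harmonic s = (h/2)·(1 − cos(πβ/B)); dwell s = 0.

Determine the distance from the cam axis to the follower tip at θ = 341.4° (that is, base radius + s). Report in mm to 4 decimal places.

seg 1 [0°–40.3°] uniform, h=10: full span → s += 10 → s = 10.0000
seg 2 [40.3°–322.2°] dwell: s stays 10.0000
seg 3 [322.2°–360°] simple-harmonic, h=-8: θ=341.4° here. β=19.2, B=37.8. -8/2·(1 − cos(π·0.5079)) = -4.0997 → s = 5.9003
radial distance = base radius + s = 37 + 5.9003 = 42.9003

42.9003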